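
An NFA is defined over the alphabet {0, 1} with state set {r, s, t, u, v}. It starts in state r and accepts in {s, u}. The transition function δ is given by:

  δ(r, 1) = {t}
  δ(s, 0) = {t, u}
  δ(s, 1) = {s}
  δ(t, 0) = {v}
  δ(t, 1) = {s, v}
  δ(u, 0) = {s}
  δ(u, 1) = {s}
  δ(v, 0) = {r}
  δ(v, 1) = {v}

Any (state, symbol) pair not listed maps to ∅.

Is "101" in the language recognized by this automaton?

Start in {r}.
Read '1': r→{t}; now {t}.
Read '0': t→{v}; now {v}.
Read '1': v→{v}; now {v}.
The final set {v} contains no accepting state.

No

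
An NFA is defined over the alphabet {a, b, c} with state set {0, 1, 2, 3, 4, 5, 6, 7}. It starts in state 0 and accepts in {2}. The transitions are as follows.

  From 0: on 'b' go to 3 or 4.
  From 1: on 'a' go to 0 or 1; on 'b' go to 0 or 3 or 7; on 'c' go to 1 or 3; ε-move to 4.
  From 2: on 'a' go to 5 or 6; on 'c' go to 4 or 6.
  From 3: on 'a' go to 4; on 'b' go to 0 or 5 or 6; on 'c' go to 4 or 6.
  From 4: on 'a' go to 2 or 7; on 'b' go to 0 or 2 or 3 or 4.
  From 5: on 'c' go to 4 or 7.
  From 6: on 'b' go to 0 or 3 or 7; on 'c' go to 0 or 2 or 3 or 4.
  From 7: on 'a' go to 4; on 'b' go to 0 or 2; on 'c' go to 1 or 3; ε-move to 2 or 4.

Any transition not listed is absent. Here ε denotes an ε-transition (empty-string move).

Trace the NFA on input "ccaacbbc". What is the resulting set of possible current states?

Start in {0}.
Read 'c': 0→∅; now ∅.
The set is empty and remains empty for the remaining 7 symbols.

∅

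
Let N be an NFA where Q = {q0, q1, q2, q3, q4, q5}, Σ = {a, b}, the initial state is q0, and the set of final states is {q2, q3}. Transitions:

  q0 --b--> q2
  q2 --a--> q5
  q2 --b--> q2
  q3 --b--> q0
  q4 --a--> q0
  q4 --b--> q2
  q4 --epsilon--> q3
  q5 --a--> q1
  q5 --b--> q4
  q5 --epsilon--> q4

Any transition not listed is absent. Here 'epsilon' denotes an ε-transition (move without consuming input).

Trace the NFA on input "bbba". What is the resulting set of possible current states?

{q3, q4, q5}

Start in {q0}.
Read 'b': q0→{q2}; now {q2}.
Read 'b': q2→{q2}; now {q2}.
Read 'b': q2→{q2}; now {q2}.
Read 'a': q2→{q5}; union {q5}; ε-closure = {q3, q4, q5}.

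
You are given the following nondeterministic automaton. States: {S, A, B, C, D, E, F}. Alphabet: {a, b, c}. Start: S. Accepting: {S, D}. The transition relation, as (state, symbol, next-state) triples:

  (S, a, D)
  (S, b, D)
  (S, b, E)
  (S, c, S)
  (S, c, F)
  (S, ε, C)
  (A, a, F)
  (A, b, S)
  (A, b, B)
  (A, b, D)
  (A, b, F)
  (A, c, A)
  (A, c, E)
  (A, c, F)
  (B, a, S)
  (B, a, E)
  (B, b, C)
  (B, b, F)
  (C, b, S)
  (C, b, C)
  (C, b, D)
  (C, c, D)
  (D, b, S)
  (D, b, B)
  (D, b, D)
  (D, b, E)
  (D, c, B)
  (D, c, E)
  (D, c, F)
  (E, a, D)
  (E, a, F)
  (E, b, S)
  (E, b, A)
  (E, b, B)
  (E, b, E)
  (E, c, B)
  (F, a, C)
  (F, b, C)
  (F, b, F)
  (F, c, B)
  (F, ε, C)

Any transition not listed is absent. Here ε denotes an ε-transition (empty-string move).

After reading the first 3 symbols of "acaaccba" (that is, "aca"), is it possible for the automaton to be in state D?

Start: ε-closure({S}) = {S, C}.
Read 'a': {S, C} → {D}.
Read 'c': {D} → {B, C, E, F}.
Read 'a': {B, C, E, F} → {S, C, D, E, F}.
State D is in {S, C, D, E, F}.

Yes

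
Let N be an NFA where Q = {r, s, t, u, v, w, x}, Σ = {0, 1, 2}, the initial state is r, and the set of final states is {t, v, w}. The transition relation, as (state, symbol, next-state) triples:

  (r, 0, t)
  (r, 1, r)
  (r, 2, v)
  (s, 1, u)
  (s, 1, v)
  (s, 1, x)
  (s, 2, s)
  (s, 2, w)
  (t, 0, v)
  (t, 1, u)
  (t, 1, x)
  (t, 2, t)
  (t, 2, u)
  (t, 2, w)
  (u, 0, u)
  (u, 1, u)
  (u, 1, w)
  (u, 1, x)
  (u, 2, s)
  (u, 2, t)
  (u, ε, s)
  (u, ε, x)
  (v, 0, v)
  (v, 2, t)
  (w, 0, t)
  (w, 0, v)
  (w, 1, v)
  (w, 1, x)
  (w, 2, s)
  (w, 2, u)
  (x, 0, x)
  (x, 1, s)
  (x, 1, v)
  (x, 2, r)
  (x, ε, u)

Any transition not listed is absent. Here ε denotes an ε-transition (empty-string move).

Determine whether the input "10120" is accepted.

Yes

Start in {r}.
Read '1': r→{r}; now {r}.
Read '0': r→{t}; now {t}.
Read '1': t→{u, x}; union {u, x}; ε-closure = {s, u, x}.
Read '2': s→{s, w}, u→{s, t}, x→{r}; now {r, s, t, w}.
Read '0': r→{t}, s→∅, t→{v}, w→{t, v}; now {t, v}.
The final set {t, v} contains the accepting states t, v.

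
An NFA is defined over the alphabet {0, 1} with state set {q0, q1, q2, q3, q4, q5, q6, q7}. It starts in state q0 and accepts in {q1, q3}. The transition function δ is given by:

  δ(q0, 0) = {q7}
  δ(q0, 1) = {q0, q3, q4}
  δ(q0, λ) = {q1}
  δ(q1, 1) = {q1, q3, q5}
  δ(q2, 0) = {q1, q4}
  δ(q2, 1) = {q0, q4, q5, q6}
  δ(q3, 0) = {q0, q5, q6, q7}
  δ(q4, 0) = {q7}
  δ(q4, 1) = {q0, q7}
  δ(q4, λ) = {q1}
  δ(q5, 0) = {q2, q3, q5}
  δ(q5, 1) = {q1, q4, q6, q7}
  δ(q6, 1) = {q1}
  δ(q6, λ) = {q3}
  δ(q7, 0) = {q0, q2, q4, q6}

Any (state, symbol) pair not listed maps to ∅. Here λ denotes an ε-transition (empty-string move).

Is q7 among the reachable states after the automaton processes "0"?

Yes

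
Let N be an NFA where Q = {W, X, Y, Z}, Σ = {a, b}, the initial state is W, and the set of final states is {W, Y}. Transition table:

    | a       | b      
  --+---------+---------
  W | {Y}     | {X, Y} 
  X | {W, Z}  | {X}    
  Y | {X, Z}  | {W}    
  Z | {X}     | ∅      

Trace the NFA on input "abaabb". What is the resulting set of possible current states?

Start in {W}.
Read 'a': W→{Y}; now {Y}.
Read 'b': Y→{W}; now {W}.
Read 'a': W→{Y}; now {Y}.
Read 'a': Y→{X, Z}; now {X, Z}.
Read 'b': X→{X}, Z→∅; now {X}.
Read 'b': X→{X}; now {X}.

{X}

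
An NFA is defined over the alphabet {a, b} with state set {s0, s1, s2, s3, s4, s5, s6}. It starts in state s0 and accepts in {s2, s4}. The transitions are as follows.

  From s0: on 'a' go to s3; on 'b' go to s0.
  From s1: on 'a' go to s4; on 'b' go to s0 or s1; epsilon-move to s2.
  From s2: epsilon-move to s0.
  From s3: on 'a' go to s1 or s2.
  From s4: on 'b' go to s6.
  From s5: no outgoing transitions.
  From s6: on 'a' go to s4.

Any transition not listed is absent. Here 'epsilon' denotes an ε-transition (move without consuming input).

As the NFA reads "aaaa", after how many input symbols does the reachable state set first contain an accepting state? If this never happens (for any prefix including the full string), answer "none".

2

Start in {s0}.
Read 'a': {s0} → {s3}.
Read 'a': {s3} → {s0, s1, s2}.
None of the earlier sets intersect F, but {s0, s1, s2} does.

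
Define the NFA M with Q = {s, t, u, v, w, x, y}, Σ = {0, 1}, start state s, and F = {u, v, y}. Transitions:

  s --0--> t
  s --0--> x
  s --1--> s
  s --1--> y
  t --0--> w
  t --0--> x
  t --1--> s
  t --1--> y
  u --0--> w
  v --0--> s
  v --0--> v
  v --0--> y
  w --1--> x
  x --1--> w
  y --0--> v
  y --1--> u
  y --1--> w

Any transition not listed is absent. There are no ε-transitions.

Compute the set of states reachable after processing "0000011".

Start in {s}.
Read '0': {s} → {t, x}.
Read '0': {t, x} → {w, x}.
Read '0': {w, x} → ∅.
The set is empty and remains empty for the remaining 4 symbols.

∅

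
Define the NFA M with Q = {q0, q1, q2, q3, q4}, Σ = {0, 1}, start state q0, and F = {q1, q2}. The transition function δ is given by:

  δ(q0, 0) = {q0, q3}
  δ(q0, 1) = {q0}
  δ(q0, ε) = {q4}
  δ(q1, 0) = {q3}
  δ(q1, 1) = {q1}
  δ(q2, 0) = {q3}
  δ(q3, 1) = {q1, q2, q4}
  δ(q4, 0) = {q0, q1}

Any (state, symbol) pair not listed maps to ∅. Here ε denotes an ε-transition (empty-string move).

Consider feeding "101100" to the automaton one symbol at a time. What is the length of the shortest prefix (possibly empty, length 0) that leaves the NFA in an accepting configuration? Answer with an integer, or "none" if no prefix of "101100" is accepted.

2

Start: ε-closure({q0}) = {q0, q4}.
Read '1': q0→{q0}, q4→∅; union {q0}; ε-closure = {q0, q4}.
Read '0': q0→{q0, q3}, q4→{q0, q1}; union {q0, q1, q3}; ε-closure = {q0, q1, q3, q4}.
None of the earlier sets intersect F, but {q0, q1, q3, q4} does.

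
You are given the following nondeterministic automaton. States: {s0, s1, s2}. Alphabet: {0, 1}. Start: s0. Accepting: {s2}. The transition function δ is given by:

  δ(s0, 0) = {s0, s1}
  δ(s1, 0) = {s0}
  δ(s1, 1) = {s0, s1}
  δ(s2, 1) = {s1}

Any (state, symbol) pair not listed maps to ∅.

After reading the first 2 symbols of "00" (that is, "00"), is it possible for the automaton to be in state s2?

Start in {s0}.
Read '0': s0→{s0, s1}; now {s0, s1}.
Read '0': s0→{s0, s1}, s1→{s0}; now {s0, s1}.
State s2 is not in {s0, s1}.

No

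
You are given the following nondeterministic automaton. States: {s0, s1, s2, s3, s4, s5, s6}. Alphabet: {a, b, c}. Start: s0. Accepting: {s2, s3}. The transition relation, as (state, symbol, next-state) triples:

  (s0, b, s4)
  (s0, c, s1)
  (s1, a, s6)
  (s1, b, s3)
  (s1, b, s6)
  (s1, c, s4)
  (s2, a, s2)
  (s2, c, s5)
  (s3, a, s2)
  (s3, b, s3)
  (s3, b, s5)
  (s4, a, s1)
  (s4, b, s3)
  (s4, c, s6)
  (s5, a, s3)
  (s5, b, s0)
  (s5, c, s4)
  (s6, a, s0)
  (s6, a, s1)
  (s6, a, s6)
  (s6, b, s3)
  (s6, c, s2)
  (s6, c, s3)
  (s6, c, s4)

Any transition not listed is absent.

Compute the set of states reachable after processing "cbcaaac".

Start in {s0}.
Read 'c': s0→{s1}; now {s1}.
Read 'b': s1→{s3, s6}; now {s3, s6}.
Read 'c': s3→∅, s6→{s2, s3, s4}; now {s2, s3, s4}.
Read 'a': s2→{s2}, s3→{s2}, s4→{s1}; now {s1, s2}.
Read 'a': s1→{s6}, s2→{s2}; now {s2, s6}.
Read 'a': s2→{s2}, s6→{s0, s1, s6}; now {s0, s1, s2, s6}.
Read 'c': s0→{s1}, s1→{s4}, s2→{s5}, s6→{s2, s3, s4}; now {s1, s2, s3, s4, s5}.

{s1, s2, s3, s4, s5}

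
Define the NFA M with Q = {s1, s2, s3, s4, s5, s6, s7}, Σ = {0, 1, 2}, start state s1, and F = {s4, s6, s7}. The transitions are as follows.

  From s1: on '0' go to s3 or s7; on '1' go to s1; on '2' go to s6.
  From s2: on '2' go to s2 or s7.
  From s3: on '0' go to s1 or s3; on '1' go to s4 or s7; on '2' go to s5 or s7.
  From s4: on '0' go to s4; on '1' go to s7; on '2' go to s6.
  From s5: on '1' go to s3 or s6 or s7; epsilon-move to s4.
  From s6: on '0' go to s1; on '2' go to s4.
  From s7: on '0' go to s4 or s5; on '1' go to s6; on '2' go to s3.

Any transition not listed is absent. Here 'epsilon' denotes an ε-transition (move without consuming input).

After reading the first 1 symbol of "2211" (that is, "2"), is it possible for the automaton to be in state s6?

Start in {s1}.
Read '2': {s1} → {s6}.
State s6 is in {s6}.

Yes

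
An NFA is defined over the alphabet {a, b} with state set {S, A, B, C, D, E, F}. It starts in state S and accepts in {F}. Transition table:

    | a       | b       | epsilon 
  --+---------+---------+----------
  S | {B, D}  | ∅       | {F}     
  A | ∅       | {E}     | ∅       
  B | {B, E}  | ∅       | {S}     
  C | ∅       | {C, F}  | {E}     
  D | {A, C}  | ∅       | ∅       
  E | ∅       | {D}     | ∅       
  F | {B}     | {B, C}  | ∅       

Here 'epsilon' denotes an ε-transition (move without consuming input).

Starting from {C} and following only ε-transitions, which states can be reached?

Begin with {C}.
ε-move C → E; add E.

{C, E}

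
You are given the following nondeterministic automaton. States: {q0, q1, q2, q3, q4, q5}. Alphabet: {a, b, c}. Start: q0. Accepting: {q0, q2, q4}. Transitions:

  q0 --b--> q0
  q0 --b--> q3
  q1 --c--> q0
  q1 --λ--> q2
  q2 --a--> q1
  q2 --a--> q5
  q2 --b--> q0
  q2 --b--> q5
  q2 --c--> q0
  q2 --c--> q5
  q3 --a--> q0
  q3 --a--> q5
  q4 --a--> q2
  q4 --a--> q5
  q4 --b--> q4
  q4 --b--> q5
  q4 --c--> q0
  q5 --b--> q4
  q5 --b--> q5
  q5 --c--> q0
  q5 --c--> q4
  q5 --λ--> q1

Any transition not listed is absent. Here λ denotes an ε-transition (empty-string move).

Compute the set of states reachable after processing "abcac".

∅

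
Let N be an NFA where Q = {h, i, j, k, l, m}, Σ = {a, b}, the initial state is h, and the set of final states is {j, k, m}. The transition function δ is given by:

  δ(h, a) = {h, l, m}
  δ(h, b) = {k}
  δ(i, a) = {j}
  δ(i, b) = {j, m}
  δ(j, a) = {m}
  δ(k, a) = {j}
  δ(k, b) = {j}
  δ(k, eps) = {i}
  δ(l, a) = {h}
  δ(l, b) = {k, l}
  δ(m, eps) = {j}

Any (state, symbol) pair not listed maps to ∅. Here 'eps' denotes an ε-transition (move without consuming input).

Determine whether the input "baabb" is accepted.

No

Start in {h}.
Read 'b': {h} → {i, k}.
Read 'a': {i, k} → {j}.
Read 'a': {j} → {j, m}.
Read 'b': {j, m} → ∅.
The set is empty and remains empty for the remaining 1 symbol.
The final set ∅ contains no accepting state.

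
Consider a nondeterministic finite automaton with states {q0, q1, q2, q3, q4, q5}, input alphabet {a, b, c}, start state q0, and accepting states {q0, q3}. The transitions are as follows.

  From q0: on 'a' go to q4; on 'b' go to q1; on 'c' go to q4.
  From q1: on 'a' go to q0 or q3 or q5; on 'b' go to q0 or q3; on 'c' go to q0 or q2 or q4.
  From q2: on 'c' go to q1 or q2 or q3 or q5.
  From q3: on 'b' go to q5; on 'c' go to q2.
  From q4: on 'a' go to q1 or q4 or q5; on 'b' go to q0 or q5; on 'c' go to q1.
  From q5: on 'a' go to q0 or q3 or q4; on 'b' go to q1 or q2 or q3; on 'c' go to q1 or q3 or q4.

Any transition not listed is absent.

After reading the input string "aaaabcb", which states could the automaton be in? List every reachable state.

{q0, q1, q2, q3, q5}

Start in {q0}.
Read 'a': {q0} → {q4}.
Read 'a': {q4} → {q1, q4, q5}.
Read 'a': {q1, q4, q5} → {q0, q1, q3, q4, q5}.
Read 'a': {q0, q1, q3, q4, q5} → {q0, q1, q3, q4, q5}.
Read 'b': {q0, q1, q3, q4, q5} → {q0, q1, q2, q3, q5}.
Read 'c': {q0, q1, q2, q3, q5} → {q0, q1, q2, q3, q4, q5}.
Read 'b': {q0, q1, q2, q3, q4, q5} → {q0, q1, q2, q3, q5}.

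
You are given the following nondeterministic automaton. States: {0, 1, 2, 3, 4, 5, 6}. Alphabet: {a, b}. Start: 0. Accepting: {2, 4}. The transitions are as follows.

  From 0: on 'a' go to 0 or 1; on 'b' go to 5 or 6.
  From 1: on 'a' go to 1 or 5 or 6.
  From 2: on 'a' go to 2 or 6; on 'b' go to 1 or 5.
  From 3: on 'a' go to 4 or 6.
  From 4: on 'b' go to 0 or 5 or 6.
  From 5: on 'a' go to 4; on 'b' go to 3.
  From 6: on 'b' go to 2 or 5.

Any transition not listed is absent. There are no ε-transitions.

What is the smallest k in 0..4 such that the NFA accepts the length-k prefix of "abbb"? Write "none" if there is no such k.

3

Start in {0}.
Read 'a': {0} → {0, 1}.
Read 'b': {0, 1} → {5, 6}.
Read 'b': {5, 6} → {2, 3, 5}.
None of the earlier sets intersect F, but {2, 3, 5} does.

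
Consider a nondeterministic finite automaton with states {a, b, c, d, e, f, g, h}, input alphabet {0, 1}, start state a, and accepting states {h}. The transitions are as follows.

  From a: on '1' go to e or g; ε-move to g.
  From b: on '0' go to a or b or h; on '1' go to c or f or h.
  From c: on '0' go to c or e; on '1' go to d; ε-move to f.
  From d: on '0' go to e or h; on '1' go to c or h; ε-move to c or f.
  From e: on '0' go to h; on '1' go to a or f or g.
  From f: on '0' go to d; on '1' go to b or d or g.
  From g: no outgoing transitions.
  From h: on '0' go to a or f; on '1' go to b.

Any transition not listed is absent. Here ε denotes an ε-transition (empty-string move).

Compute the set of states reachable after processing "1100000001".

Start: ε-closure({a}) = {a, g}.
Read '1': {a, g} → {e, g}.
Read '1': {e, g} → {a, f, g}.
Read '0': {a, f, g} → {c, d, f}.
Read '0': {c, d, f} → {c, d, e, f, h}.
Read '0': {c, d, e, f, h} → {a, c, d, e, f, g, h}.
Read '0': {a, c, d, e, f, g, h} → {a, c, d, e, f, g, h}.
Read '0': {a, c, d, e, f, g, h} → {a, c, d, e, f, g, h}.
Read '0': {a, c, d, e, f, g, h} → {a, c, d, e, f, g, h}.
Read '0': {a, c, d, e, f, g, h} → {a, c, d, e, f, g, h}.
Read '1': {a, c, d, e, f, g, h} → {a, b, c, d, e, f, g, h}.

{a, b, c, d, e, f, g, h}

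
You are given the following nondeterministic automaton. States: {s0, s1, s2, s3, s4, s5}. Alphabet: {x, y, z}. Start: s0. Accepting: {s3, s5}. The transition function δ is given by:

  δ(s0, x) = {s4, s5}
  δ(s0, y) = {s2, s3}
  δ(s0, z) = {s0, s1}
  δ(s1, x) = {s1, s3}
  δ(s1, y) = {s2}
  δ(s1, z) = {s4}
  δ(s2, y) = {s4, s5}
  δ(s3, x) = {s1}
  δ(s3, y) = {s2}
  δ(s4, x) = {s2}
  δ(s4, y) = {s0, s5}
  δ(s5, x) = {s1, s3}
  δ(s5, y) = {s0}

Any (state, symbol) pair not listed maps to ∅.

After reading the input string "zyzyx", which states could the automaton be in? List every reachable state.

∅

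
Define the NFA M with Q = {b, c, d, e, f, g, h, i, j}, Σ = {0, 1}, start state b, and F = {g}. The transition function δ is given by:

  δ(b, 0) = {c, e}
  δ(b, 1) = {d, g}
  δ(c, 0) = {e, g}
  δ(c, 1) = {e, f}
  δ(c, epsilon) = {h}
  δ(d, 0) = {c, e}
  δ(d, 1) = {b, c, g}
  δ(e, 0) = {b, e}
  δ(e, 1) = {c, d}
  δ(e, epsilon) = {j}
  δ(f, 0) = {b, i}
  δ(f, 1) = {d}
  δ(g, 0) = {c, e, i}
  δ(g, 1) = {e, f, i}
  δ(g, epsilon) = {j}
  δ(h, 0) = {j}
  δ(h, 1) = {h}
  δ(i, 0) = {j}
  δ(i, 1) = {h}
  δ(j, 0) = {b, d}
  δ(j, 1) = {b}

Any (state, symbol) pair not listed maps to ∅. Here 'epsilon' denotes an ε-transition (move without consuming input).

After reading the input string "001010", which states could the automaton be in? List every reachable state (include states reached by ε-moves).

Start in {b}.
Read '0': b→{c, e}; union {c, e}; ε-closure = {c, e, h, j}.
Read '0': c→{e, g}, e→{b, e}, h→{j}, j→{b, d}; now {b, d, e, g, j}.
Read '1': b→{d, g}, d→{b, c, g}, e→{c, d}, g→{e, f, i}, j→{b}; union {b, c, d, e, f, g, i}; ε-closure = {b, c, d, e, f, g, h, i, j}.
Read '0': b→{c, e}, c→{e, g}, d→{c, e}, e→{b, e}, f→{b, i}, g→{c, e, i}, h→{j}, i→{j}, j→{b, d}; union {b, c, d, e, g, i, j}; ε-closure = {b, c, d, e, g, h, i, j}.
Read '1': b→{d, g}, c→{e, f}, d→{b, c, g}, e→{c, d}, g→{e, f, i}, h→{h}, i→{h}, j→{b}; union {b, c, d, e, f, g, h, i}; ε-closure = {b, c, d, e, f, g, h, i, j}.
Read '0': b→{c, e}, c→{e, g}, d→{c, e}, e→{b, e}, f→{b, i}, g→{c, e, i}, h→{j}, i→{j}, j→{b, d}; union {b, c, d, e, g, i, j}; ε-closure = {b, c, d, e, g, h, i, j}.

{b, c, d, e, g, h, i, j}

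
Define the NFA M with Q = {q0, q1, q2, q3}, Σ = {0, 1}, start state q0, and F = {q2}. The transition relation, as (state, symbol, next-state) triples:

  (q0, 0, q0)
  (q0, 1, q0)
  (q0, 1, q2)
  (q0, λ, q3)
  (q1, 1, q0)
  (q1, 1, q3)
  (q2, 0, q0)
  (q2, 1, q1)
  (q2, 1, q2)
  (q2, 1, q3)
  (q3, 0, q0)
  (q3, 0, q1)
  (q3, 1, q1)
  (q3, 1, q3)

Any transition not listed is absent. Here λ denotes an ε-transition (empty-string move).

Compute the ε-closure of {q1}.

Begin with {q1}.
No ε-moves leave this set, so the closure equals the set itself.

{q1}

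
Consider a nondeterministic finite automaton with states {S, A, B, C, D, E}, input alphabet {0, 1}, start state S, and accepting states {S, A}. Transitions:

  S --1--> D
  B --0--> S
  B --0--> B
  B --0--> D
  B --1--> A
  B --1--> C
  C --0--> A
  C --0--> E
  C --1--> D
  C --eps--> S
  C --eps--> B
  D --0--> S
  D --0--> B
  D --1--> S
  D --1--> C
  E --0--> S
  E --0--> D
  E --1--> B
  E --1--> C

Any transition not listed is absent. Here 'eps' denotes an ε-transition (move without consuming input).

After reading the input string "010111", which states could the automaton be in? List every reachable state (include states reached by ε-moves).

Start in {S}.
Read '0': S→∅; now ∅.
The set is empty and remains empty for the remaining 5 symbols.

∅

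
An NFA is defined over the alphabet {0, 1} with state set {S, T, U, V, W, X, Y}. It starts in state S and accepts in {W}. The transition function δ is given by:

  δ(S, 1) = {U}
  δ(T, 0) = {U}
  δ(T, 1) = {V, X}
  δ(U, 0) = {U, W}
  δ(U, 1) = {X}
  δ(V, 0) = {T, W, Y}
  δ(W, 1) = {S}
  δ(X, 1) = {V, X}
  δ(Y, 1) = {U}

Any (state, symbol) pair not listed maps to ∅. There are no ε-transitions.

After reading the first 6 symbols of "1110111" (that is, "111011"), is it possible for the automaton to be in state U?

Start in {S}.
Read '1': S→{U}; now {U}.
Read '1': U→{X}; now {X}.
Read '1': X→{V, X}; now {V, X}.
Read '0': V→{T, W, Y}, X→∅; now {T, W, Y}.
Read '1': T→{V, X}, W→{S}, Y→{U}; now {S, U, V, X}.
Read '1': S→{U}, U→{X}, V→∅, X→{V, X}; now {U, V, X}.
State U is in {U, V, X}.

Yes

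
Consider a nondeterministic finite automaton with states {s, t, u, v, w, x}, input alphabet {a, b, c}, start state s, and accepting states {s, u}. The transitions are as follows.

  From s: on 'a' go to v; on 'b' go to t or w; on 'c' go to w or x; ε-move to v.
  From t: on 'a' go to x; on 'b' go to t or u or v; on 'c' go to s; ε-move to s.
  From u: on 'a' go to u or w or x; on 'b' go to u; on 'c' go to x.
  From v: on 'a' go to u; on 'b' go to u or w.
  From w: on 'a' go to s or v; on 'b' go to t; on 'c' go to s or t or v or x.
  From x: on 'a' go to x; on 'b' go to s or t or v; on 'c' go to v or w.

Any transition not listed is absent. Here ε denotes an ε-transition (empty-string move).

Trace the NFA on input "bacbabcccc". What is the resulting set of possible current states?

Start: ε-closure({s}) = {s, v}.
Read 'b': s→{t, w}, v→{u, w}; union {t, u, w}; ε-closure = {s, t, u, v, w}.
Read 'a': s→{v}, t→{x}, u→{u, w, x}, v→{u}, w→{s, v}; now {s, u, v, w, x}.
Read 'c': s→{w, x}, u→{x}, v→∅, w→{s, t, v, x}, x→{v, w}; now {s, t, v, w, x}.
Read 'b': s→{t, w}, t→{t, u, v}, v→{u, w}, w→{t}, x→{s, t, v}; now {s, t, u, v, w}.
Read 'a': s→{v}, t→{x}, u→{u, w, x}, v→{u}, w→{s, v}; now {s, u, v, w, x}.
Read 'b': s→{t, w}, u→{u}, v→{u, w}, w→{t}, x→{s, t, v}; now {s, t, u, v, w}.
Read 'c': s→{w, x}, t→{s}, u→{x}, v→∅, w→{s, t, v, x}; now {s, t, v, w, x}.
Read 'c': s→{w, x}, t→{s}, v→∅, w→{s, t, v, x}, x→{v, w}; now {s, t, v, w, x}.
Read 'c': s→{w, x}, t→{s}, v→∅, w→{s, t, v, x}, x→{v, w}; now {s, t, v, w, x}.
Read 'c': s→{w, x}, t→{s}, v→∅, w→{s, t, v, x}, x→{v, w}; now {s, t, v, w, x}.

{s, t, v, w, x}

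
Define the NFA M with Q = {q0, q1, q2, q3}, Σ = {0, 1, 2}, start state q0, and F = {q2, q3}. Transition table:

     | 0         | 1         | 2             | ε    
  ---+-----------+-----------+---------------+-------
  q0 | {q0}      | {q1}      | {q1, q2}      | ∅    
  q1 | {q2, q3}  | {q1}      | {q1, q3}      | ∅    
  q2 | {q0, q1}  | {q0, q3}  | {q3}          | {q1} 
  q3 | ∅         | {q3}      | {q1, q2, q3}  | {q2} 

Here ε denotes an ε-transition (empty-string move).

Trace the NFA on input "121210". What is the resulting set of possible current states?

{q0, q1, q2, q3}

Start in {q0}.
Read '1': q0→{q1}; now {q1}.
Read '2': q1→{q1, q3}; union {q1, q3}; ε-closure = {q1, q2, q3}.
Read '1': q1→{q1}, q2→{q0, q3}, q3→{q3}; union {q0, q1, q3}; ε-closure = {q0, q1, q2, q3}.
Read '2': q0→{q1, q2}, q1→{q1, q3}, q2→{q3}, q3→{q1, q2, q3}; now {q1, q2, q3}.
Read '1': q1→{q1}, q2→{q0, q3}, q3→{q3}; union {q0, q1, q3}; ε-closure = {q0, q1, q2, q3}.
Read '0': q0→{q0}, q1→{q2, q3}, q2→{q0, q1}, q3→∅; now {q0, q1, q2, q3}.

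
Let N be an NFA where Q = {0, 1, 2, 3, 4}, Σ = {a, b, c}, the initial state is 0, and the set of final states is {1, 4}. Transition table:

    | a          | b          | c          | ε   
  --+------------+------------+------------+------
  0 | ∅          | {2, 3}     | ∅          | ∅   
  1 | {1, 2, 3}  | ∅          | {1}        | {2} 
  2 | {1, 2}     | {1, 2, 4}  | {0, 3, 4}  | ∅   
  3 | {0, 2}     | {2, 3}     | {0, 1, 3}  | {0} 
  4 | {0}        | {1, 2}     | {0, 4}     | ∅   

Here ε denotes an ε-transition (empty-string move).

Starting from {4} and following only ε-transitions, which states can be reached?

{4}

Begin with {4}.
No ε-moves leave this set, so the closure equals the set itself.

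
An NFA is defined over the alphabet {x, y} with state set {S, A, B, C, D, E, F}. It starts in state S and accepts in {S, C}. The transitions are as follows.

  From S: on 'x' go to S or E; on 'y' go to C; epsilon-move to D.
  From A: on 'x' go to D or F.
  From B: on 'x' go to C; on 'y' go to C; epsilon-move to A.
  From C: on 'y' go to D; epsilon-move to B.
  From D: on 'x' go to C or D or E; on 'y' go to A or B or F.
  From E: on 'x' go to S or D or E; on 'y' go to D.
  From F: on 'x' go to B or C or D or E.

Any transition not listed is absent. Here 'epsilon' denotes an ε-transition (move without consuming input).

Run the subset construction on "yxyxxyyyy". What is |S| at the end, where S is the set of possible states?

5

Start: ε-closure({S}) = {S, D}.
Read 'y': S→{C}, D→{A, B, F}; now {A, B, C, F}.
Read 'x': A→{D, F}, B→{C}, C→∅, F→{B, C, D, E}; union {B, C, D, E, F}; ε-closure = {A, B, C, D, E, F}.
Read 'y': A→∅, B→{C}, C→{D}, D→{A, B, F}, E→{D}, F→∅; now {A, B, C, D, F}.
Read 'x': A→{D, F}, B→{C}, C→∅, D→{C, D, E}, F→{B, C, D, E}; union {B, C, D, E, F}; ε-closure = {A, B, C, D, E, F}.
Read 'x': A→{D, F}, B→{C}, C→∅, D→{C, D, E}, E→{S, D, E}, F→{B, C, D, E}; union {S, B, C, D, E, F}; ε-closure = {S, A, B, C, D, E, F}.
Read 'y': S→{C}, A→∅, B→{C}, C→{D}, D→{A, B, F}, E→{D}, F→∅; now {A, B, C, D, F}.
Read 'y': A→∅, B→{C}, C→{D}, D→{A, B, F}, F→∅; now {A, B, C, D, F}.
Read 'y': A→∅, B→{C}, C→{D}, D→{A, B, F}, F→∅; now {A, B, C, D, F}.
Read 'y': A→∅, B→{C}, C→{D}, D→{A, B, F}, F→∅; now {A, B, C, D, F}.
That set has 5 states.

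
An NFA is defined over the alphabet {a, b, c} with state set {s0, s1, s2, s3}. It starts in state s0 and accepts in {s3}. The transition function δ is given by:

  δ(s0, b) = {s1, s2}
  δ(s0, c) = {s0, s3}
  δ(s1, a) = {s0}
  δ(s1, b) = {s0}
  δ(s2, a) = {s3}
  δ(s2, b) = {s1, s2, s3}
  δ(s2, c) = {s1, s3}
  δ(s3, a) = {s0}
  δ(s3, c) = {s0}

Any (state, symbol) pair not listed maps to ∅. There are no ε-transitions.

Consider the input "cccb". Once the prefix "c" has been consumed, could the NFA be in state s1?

Start in {s0}.
Read 'c': {s0} → {s0, s3}.
State s1 is not in {s0, s3}.

No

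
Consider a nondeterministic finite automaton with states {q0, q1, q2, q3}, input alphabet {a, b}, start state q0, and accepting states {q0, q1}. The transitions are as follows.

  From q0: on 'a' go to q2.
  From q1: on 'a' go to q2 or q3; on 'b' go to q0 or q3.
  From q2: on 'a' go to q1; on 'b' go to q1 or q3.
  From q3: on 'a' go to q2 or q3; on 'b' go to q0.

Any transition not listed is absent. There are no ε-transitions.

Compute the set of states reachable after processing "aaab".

{q0, q1, q3}

Start in {q0}.
Read 'a': q0→{q2}; now {q2}.
Read 'a': q2→{q1}; now {q1}.
Read 'a': q1→{q2, q3}; now {q2, q3}.
Read 'b': q2→{q1, q3}, q3→{q0}; now {q0, q1, q3}.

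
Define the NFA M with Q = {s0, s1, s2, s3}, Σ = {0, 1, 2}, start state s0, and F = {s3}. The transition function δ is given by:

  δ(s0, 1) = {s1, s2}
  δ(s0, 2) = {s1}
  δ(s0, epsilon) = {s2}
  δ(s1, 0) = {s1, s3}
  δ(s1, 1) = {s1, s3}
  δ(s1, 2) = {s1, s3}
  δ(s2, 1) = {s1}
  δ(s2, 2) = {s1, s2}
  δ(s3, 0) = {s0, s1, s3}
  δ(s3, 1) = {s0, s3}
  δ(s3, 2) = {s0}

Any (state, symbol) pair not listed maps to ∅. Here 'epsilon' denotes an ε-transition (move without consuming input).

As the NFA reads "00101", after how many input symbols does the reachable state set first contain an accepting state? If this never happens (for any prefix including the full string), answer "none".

none

Start: ε-closure({s0}) = {s0, s2}.
Read '0': s0→∅, s2→∅; now ∅.
The set is empty and remains empty for the remaining 4 symbols.
No reachable set along the way intersects F.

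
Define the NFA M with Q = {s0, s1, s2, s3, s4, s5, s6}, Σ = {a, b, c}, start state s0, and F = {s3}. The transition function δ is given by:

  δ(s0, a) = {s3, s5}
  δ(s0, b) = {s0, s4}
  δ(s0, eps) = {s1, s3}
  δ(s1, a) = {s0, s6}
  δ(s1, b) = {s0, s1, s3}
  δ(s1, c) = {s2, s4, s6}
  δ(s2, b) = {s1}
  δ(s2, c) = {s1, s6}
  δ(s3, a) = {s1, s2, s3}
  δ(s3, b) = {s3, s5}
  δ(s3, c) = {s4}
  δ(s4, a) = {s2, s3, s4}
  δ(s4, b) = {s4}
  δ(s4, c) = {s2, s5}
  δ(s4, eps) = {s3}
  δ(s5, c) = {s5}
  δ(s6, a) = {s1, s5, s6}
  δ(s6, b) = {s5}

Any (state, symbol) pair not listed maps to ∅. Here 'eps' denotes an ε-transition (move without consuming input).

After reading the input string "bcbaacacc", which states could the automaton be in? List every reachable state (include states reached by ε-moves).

{s1, s2, s3, s4, s5, s6}

Start: ε-closure({s0}) = {s0, s1, s3}.
Read 'b': s0→{s0, s4}, s1→{s0, s1, s3}, s3→{s3, s5}; now {s0, s1, s3, s4, s5}.
Read 'c': s0→∅, s1→{s2, s4, s6}, s3→{s4}, s4→{s2, s5}, s5→{s5}; union {s2, s4, s5, s6}; ε-closure = {s2, s3, s4, s5, s6}.
Read 'b': s2→{s1}, s3→{s3, s5}, s4→{s4}, s5→∅, s6→{s5}; now {s1, s3, s4, s5}.
Read 'a': s1→{s0, s6}, s3→{s1, s2, s3}, s4→{s2, s3, s4}, s5→∅; now {s0, s1, s2, s3, s4, s6}.
Read 'a': s0→{s3, s5}, s1→{s0, s6}, s2→∅, s3→{s1, s2, s3}, s4→{s2, s3, s4}, s6→{s1, s5, s6}; now {s0, s1, s2, s3, s4, s5, s6}.
Read 'c': s0→∅, s1→{s2, s4, s6}, s2→{s1, s6}, s3→{s4}, s4→{s2, s5}, s5→{s5}, s6→∅; union {s1, s2, s4, s5, s6}; ε-closure = {s1, s2, s3, s4, s5, s6}.
Read 'a': s1→{s0, s6}, s2→∅, s3→{s1, s2, s3}, s4→{s2, s3, s4}, s5→∅, s6→{s1, s5, s6}; now {s0, s1, s2, s3, s4, s5, s6}.
Read 'c': s0→∅, s1→{s2, s4, s6}, s2→{s1, s6}, s3→{s4}, s4→{s2, s5}, s5→{s5}, s6→∅; union {s1, s2, s4, s5, s6}; ε-closure = {s1, s2, s3, s4, s5, s6}.
Read 'c': s1→{s2, s4, s6}, s2→{s1, s6}, s3→{s4}, s4→{s2, s5}, s5→{s5}, s6→∅; union {s1, s2, s4, s5, s6}; ε-closure = {s1, s2, s3, s4, s5, s6}.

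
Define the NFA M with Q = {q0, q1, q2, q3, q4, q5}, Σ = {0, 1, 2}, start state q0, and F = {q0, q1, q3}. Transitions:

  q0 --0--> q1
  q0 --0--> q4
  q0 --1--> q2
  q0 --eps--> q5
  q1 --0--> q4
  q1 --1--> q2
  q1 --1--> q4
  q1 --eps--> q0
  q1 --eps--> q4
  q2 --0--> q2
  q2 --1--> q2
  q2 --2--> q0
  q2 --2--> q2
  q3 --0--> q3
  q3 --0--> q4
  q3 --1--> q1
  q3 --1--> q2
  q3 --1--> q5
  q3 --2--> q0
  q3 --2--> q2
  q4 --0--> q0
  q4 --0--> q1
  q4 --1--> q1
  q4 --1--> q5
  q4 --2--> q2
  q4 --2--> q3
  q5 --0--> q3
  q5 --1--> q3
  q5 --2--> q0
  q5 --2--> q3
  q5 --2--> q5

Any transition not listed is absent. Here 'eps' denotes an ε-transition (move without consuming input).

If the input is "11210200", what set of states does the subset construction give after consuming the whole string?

Start: ε-closure({q0}) = {q0, q5}.
Read '1': q0→{q2}, q5→{q3}; now {q2, q3}.
Read '1': q2→{q2}, q3→{q1, q2, q5}; union {q1, q2, q5}; ε-closure = {q0, q1, q2, q4, q5}.
Read '2': q0→∅, q1→∅, q2→{q0, q2}, q4→{q2, q3}, q5→{q0, q3, q5}; now {q0, q2, q3, q5}.
Read '1': q0→{q2}, q2→{q2}, q3→{q1, q2, q5}, q5→{q3}; union {q1, q2, q3, q5}; ε-closure = {q0, q1, q2, q3, q4, q5}.
Read '0': q0→{q1, q4}, q1→{q4}, q2→{q2}, q3→{q3, q4}, q4→{q0, q1}, q5→{q3}; union {q0, q1, q2, q3, q4}; ε-closure = {q0, q1, q2, q3, q4, q5}.
Read '2': q0→∅, q1→∅, q2→{q0, q2}, q3→{q0, q2}, q4→{q2, q3}, q5→{q0, q3, q5}; now {q0, q2, q3, q5}.
Read '0': q0→{q1, q4}, q2→{q2}, q3→{q3, q4}, q5→{q3}; union {q1, q2, q3, q4}; ε-closure = {q0, q1, q2, q3, q4, q5}.
Read '0': q0→{q1, q4}, q1→{q4}, q2→{q2}, q3→{q3, q4}, q4→{q0, q1}, q5→{q3}; union {q0, q1, q2, q3, q4}; ε-closure = {q0, q1, q2, q3, q4, q5}.

{q0, q1, q2, q3, q4, q5}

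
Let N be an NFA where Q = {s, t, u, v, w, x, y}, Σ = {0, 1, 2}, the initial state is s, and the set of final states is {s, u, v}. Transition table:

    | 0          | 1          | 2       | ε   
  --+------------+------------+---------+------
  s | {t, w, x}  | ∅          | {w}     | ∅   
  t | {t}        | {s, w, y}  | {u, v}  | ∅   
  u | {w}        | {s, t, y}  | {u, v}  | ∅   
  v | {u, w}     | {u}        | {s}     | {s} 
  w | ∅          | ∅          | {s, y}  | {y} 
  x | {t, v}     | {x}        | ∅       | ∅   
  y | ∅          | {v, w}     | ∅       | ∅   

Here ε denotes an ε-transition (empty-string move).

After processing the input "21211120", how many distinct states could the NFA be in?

5

Start in {s}.
Read '2': {s} → {w, y}.
Read '1': {w, y} → {s, v, w, y}.
Read '2': {s, v, w, y} → {s, w, y}.
Read '1': {s, w, y} → {s, v, w, y}.
Read '1': {s, v, w, y} → {s, u, v, w, y}.
Read '1': {s, u, v, w, y} → {s, t, u, v, w, y}.
Read '2': {s, t, u, v, w, y} → {s, u, v, w, y}.
Read '0': {s, u, v, w, y} → {t, u, w, x, y}.
That set has 5 states.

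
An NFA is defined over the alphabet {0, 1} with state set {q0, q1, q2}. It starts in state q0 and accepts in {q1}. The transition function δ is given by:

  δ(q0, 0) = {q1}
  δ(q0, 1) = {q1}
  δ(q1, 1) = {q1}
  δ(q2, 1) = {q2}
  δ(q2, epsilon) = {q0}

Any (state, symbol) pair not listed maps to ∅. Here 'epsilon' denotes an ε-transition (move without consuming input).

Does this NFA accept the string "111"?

Start in {q0}.
Read '1': {q0} → {q1}.
Read '1': {q1} → {q1}.
Read '1': {q1} → {q1}.
The final set {q1} contains the accepting state q1.

Yes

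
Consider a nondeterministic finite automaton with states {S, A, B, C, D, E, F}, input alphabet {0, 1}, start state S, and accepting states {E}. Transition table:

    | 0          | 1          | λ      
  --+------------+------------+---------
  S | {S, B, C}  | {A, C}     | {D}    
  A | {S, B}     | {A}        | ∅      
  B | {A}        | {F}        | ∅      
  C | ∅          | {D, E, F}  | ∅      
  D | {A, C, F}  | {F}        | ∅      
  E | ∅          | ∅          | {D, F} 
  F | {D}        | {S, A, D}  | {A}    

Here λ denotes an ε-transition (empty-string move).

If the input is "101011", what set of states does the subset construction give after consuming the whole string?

{S, A, D, E, F}

Start: ε-closure({S}) = {S, D}.
Read '1': {S, D} → {A, C, F}.
Read '0': {A, C, F} → {S, B, D}.
Read '1': {S, B, D} → {A, C, F}.
Read '0': {A, C, F} → {S, B, D}.
Read '1': {S, B, D} → {A, C, F}.
Read '1': {A, C, F} → {S, A, D, E, F}.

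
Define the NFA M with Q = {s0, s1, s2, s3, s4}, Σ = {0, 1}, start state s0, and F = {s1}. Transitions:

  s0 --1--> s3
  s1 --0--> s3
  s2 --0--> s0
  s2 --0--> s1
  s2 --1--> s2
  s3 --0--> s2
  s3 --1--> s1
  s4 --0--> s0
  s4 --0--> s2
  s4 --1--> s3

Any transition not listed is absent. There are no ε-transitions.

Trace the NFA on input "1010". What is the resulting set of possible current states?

Start in {s0}.
Read '1': {s0} → {s3}.
Read '0': {s3} → {s2}.
Read '1': {s2} → {s2}.
Read '0': {s2} → {s0, s1}.

{s0, s1}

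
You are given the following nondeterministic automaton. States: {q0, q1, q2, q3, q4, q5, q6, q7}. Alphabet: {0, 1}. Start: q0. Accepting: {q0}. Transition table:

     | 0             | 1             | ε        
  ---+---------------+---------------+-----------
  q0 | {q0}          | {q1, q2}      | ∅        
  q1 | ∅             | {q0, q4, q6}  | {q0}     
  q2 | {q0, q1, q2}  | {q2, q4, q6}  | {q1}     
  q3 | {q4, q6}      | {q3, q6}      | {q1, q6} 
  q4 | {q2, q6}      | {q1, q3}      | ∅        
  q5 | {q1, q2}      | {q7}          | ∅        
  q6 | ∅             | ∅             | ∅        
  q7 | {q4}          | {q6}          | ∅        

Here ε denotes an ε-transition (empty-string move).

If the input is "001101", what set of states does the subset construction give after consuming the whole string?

{q0, q1, q2, q4, q6}

Start in {q0}.
Read '0': q0→{q0}; now {q0}.
Read '0': q0→{q0}; now {q0}.
Read '1': q0→{q1, q2}; union {q1, q2}; ε-closure = {q0, q1, q2}.
Read '1': q0→{q1, q2}, q1→{q0, q4, q6}, q2→{q2, q4, q6}; now {q0, q1, q2, q4, q6}.
Read '0': q0→{q0}, q1→∅, q2→{q0, q1, q2}, q4→{q2, q6}, q6→∅; now {q0, q1, q2, q6}.
Read '1': q0→{q1, q2}, q1→{q0, q4, q6}, q2→{q2, q4, q6}, q6→∅; now {q0, q1, q2, q4, q6}.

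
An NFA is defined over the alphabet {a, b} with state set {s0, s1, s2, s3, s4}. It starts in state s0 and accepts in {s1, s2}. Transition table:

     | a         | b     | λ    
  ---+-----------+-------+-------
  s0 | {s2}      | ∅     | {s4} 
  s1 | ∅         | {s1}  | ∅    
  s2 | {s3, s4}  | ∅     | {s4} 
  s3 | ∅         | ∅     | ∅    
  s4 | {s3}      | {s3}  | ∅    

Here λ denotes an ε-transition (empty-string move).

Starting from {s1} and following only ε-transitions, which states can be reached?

{s1}

Begin with {s1}.
No ε-moves leave this set, so the closure equals the set itself.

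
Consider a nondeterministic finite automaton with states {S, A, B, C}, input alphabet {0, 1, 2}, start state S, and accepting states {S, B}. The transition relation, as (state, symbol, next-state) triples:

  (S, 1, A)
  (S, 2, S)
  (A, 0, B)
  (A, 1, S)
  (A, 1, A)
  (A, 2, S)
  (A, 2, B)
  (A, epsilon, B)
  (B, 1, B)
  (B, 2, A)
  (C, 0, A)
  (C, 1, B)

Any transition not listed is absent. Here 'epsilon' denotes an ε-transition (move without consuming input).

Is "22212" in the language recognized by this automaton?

Yes

Start in {S}.
Read '2': {S} → {S}.
Read '2': {S} → {S}.
Read '2': {S} → {S}.
Read '1': {S} → {A, B}.
Read '2': {A, B} → {S, A, B}.
The final set {S, A, B} contains the accepting states S, B.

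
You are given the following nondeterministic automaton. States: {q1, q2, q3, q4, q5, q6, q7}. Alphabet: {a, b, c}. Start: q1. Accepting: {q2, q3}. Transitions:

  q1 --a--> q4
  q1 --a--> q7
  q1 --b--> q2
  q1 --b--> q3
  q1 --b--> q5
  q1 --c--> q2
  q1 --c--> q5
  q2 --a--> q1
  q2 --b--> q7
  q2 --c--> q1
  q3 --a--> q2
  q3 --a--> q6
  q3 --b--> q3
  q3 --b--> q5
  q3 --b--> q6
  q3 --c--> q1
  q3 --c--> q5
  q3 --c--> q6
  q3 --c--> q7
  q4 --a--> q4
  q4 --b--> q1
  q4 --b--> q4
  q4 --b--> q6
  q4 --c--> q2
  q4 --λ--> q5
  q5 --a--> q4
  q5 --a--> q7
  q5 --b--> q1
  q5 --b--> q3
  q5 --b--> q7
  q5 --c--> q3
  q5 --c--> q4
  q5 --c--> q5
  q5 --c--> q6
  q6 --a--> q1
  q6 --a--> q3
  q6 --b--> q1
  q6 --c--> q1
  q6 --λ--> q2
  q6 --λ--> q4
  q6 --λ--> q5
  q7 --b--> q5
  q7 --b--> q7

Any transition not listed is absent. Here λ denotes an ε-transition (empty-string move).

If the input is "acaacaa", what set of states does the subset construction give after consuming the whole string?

{q1, q2, q3, q4, q5, q6, q7}

Start in {q1}.
Read 'a': q1→{q4, q7}; union {q4, q7}; ε-closure = {q4, q5, q7}.
Read 'c': q4→{q2}, q5→{q3, q4, q5, q6}, q7→∅; now {q2, q3, q4, q5, q6}.
Read 'a': q2→{q1}, q3→{q2, q6}, q4→{q4}, q5→{q4, q7}, q6→{q1, q3}; union {q1, q2, q3, q4, q6, q7}; ε-closure = {q1, q2, q3, q4, q5, q6, q7}.
Read 'a': q1→{q4, q7}, q2→{q1}, q3→{q2, q6}, q4→{q4}, q5→{q4, q7}, q6→{q1, q3}, q7→∅; union {q1, q2, q3, q4, q6, q7}; ε-closure = {q1, q2, q3, q4, q5, q6, q7}.
Read 'c': q1→{q2, q5}, q2→{q1}, q3→{q1, q5, q6, q7}, q4→{q2}, q5→{q3, q4, q5, q6}, q6→{q1}, q7→∅; now {q1, q2, q3, q4, q5, q6, q7}.
Read 'a': q1→{q4, q7}, q2→{q1}, q3→{q2, q6}, q4→{q4}, q5→{q4, q7}, q6→{q1, q3}, q7→∅; union {q1, q2, q3, q4, q6, q7}; ε-closure = {q1, q2, q3, q4, q5, q6, q7}.
Read 'a': q1→{q4, q7}, q2→{q1}, q3→{q2, q6}, q4→{q4}, q5→{q4, q7}, q6→{q1, q3}, q7→∅; union {q1, q2, q3, q4, q6, q7}; ε-closure = {q1, q2, q3, q4, q5, q6, q7}.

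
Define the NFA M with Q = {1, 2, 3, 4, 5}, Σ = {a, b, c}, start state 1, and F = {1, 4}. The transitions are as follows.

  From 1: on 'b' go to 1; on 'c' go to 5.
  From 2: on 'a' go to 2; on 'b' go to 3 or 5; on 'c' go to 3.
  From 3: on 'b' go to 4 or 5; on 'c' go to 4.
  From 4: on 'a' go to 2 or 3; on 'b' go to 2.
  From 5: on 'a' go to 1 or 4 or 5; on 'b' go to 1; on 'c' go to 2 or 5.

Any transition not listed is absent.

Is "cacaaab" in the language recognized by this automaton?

Start in {1}.
Read 'c': {1} → {5}.
Read 'a': {5} → {1, 4, 5}.
Read 'c': {1, 4, 5} → {2, 5}.
Read 'a': {2, 5} → {1, 2, 4, 5}.
Read 'a': {1, 2, 4, 5} → {1, 2, 3, 4, 5}.
Read 'a': {1, 2, 3, 4, 5} → {1, 2, 3, 4, 5}.
Read 'b': {1, 2, 3, 4, 5} → {1, 2, 3, 4, 5}.
The final set {1, 2, 3, 4, 5} contains the accepting states 1, 4.

Yes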